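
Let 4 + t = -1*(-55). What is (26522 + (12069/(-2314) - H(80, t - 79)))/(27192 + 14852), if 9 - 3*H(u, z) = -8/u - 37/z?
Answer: 4294768739/6810287120 ≈ 0.63063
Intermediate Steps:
t = 51 (t = -4 - 1*(-55) = -4 + 55 = 51)
H(u, z) = 3 + 8/(3*u) + 37/(3*z) (H(u, z) = 3 - (-8/u - 37/z)/3 = 3 - (-37/z - 8/u)/3 = 3 + (8/(3*u) + 37/(3*z)) = 3 + 8/(3*u) + 37/(3*z))
(26522 + (12069/(-2314) - H(80, t - 79)))/(27192 + 14852) = (26522 + (12069/(-2314) - (3 + (8/3)/80 + 37/(3*(51 - 79)))))/(27192 + 14852) = (26522 + (12069*(-1/2314) - (3 + (8/3)*(1/80) + (37/3)/(-28))))/42044 = (26522 + (-12069/2314 - (3 + 1/30 + (37/3)*(-1/28))))*(1/42044) = (26522 + (-12069/2314 - (3 + 1/30 - 37/84)))*(1/42044) = (26522 + (-12069/2314 - 1*363/140))*(1/42044) = (26522 + (-12069/2314 - 363/140))*(1/42044) = (26522 - 1264821/161980)*(1/42044) = (4294768739/161980)*(1/42044) = 4294768739/6810287120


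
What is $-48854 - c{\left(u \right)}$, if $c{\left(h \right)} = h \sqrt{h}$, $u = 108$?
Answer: $-48854 - 648 \sqrt{3} \approx -49976.0$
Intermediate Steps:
$c{\left(h \right)} = h^{\frac{3}{2}}$
$-48854 - c{\left(u \right)} = -48854 - 108^{\frac{3}{2}} = -48854 - 648 \sqrt{3}$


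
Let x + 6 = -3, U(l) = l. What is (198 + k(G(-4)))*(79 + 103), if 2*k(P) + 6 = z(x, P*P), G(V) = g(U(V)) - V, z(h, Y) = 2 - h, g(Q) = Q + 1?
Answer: 36491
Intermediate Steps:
x = -9 (x = -6 - 3 = -9)
g(Q) = 1 + Q
G(V) = 1 (G(V) = (1 + V) - V = 1)
k(P) = 5/2 (k(P) = -3 + (2 - 1*(-9))/2 = -3 + (2 + 9)/2 = -3 + (1/2)*11 = -3 + 11/2 = 5/2)
(198 + k(G(-4)))*(79 + 103) = (198 + 5/2)*(79 + 103) = (401/2)*182 = 36491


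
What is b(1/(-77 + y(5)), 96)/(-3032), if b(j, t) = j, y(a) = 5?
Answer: 1/218304 ≈ 4.5808e-6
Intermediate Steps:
b(1/(-77 + y(5)), 96)/(-3032) = 1/((-77 + 5)*(-3032)) = -1/3032/(-72) = -1/72*(-1/3032) = 1/218304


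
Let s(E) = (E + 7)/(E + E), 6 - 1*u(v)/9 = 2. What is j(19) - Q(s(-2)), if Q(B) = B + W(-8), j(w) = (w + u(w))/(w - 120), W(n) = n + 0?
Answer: 3517/404 ≈ 8.7054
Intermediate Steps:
u(v) = 36 (u(v) = 54 - 9*2 = 54 - 18 = 36)
W(n) = n
s(E) = (7 + E)/(2*E) (s(E) = (7 + E)/((2*E)) = (7 + E)*(1/(2*E)) = (7 + E)/(2*E))
j(w) = (36 + w)/(-120 + w) (j(w) = (w + 36)/(w - 120) = (36 + w)/(-120 + w))
Q(B) = -8 + B (Q(B) = B - 8 = -8 + B)
j(19) - Q(s(-2)) = (36 + 19)/(-120 + 19) - (-8 + (½)*(7 - 2)/(-2)) = 55/(-101) - (-8 + (½)*(-½)*5) = -1/101*55 - (-8 - 5/4) = -55/101 - 1*(-37/4) = -55/101 + 37/4 = 3517/404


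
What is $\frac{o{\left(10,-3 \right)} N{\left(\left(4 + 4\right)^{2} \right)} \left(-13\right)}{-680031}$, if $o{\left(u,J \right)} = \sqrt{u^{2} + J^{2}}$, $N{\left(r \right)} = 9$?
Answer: $\frac{13 \sqrt{109}}{75559} \approx 0.0017963$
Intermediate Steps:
$o{\left(u,J \right)} = \sqrt{J^{2} + u^{2}}$
$\frac{o{\left(10,-3 \right)} N{\left(\left(4 + 4\right)^{2} \right)} \left(-13\right)}{-680031} = \frac{\sqrt{\left(-3\right)^{2} + 10^{2}} \cdot 9 \left(-13\right)}{-680031} = \sqrt{9 + 100} \cdot 9 \left(-13\right) \left(- \frac{1}{680031}\right) = \sqrt{109} \cdot 9 \left(-13\right) \left(- \frac{1}{680031}\right) = 9 \sqrt{109} \left(-13\right) \left(- \frac{1}{680031}\right) = - 117 \sqrt{109} \left(- \frac{1}{680031}\right) = \frac{13 \sqrt{109}}{75559}$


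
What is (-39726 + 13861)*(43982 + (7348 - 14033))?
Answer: -964686905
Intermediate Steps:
(-39726 + 13861)*(43982 + (7348 - 14033)) = -25865*(43982 - 6685) = -25865*37297 = -964686905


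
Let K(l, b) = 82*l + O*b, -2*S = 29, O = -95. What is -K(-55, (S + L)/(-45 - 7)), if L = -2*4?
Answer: 473315/104 ≈ 4551.1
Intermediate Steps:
S = -29/2 (S = -½*29 = -29/2 ≈ -14.500)
L = -8
K(l, b) = -95*b + 82*l (K(l, b) = 82*l - 95*b = -95*b + 82*l)
-K(-55, (S + L)/(-45 - 7)) = -(-95*(-29/2 - 8)/(-45 - 7) + 82*(-55)) = -(-(-4275)/(2*(-52)) - 4510) = -(-(-4275)*(-1)/(2*52) - 4510) = -(-95*45/104 - 4510) = -(-4275/104 - 4510) = -1*(-473315/104) = 473315/104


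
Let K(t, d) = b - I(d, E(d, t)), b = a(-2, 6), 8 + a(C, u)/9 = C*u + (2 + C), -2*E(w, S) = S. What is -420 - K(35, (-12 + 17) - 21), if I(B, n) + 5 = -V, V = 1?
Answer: -246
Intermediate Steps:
E(w, S) = -S/2
I(B, n) = -6 (I(B, n) = -5 - 1*1 = -5 - 1 = -6)
a(C, u) = -54 + 9*C + 9*C*u (a(C, u) = -72 + 9*(C*u + (2 + C)) = -72 + 9*(2 + C + C*u) = -72 + (18 + 9*C + 9*C*u) = -54 + 9*C + 9*C*u)
b = -180 (b = -54 + 9*(-2) + 9*(-2)*6 = -54 - 18 - 108 = -180)
K(t, d) = -174 (K(t, d) = -180 - 1*(-6) = -180 + 6 = -174)
-420 - K(35, (-12 + 17) - 21) = -420 - 1*(-174) = -420 + 174 = -246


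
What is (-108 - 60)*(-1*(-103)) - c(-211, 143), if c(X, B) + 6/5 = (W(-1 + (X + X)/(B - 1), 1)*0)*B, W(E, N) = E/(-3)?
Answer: -86514/5 ≈ -17303.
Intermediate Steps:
W(E, N) = -E/3 (W(E, N) = E*(-⅓) = -E/3)
c(X, B) = -6/5 (c(X, B) = -6/5 + (-(-1 + (X + X)/(B - 1))/3*0)*B = -6/5 + (-(-1 + (2*X)/(-1 + B))/3*0)*B = -6/5 + (-(-1 + 2*X/(-1 + B))/3*0)*B = -6/5 + ((⅓ - 2*X/(3*(-1 + B)))*0)*B = -6/5 + 0*B = -6/5 + 0 = -6/5)
(-108 - 60)*(-1*(-103)) - c(-211, 143) = (-108 - 60)*(-1*(-103)) - 1*(-6/5) = -168*103 + 6/5 = -17304 + 6/5 = -86514/5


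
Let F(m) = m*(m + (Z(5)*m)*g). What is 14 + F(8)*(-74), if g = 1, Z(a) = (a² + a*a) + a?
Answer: -265202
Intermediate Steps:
Z(a) = a + 2*a² (Z(a) = (a² + a²) + a = 2*a² + a = a + 2*a²)
F(m) = 56*m² (F(m) = m*(m + ((5*(1 + 2*5))*m)*1) = m*(m + ((5*(1 + 10))*m)*1) = m*(m + ((5*11)*m)*1) = m*(m + (55*m)*1) = m*(m + 55*m) = m*(56*m) = 56*m²)
14 + F(8)*(-74) = 14 + (56*8²)*(-74) = 14 + (56*64)*(-74) = 14 + 3584*(-74) = 14 - 265216 = -265202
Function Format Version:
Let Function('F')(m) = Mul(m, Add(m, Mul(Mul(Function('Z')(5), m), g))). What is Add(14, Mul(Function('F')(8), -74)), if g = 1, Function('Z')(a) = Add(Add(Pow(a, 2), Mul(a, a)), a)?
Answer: -265202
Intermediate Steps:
Function('Z')(a) = Add(a, Mul(2, Pow(a, 2))) (Function('Z')(a) = Add(Add(Pow(a, 2), Pow(a, 2)), a) = Add(Mul(2, Pow(a, 2)), a) = Add(a, Mul(2, Pow(a, 2))))
Function('F')(m) = Mul(56, Pow(m, 2)) (Function('F')(m) = Mul(m, Add(m, Mul(Mul(Mul(5, Add(1, Mul(2, 5))), m), 1))) = Mul(m, Add(m, Mul(Mul(Mul(5, Add(1, 10)), m), 1))) = Mul(m, Add(m, Mul(Mul(Mul(5, 11), m), 1))) = Mul(m, Add(m, Mul(Mul(55, m), 1))) = Mul(m, Add(m, Mul(55, m))) = Mul(m, Mul(56, m)) = Mul(56, Pow(m, 2)))
Add(14, Mul(Function('F')(8), -74)) = Add(14, Mul(Mul(56, Pow(8, 2)), -74)) = Add(14, Mul(Mul(56, 64), -74)) = Add(14, Mul(3584, -74)) = Add(14, -265216) = -265202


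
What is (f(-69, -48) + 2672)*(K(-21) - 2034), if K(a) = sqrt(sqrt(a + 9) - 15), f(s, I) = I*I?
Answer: -10121184 + 4976*sqrt(-15 + 2*I*sqrt(3)) ≈ -1.0119e+7 + 19398.0*I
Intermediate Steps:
f(s, I) = I**2
K(a) = sqrt(-15 + sqrt(9 + a)) (K(a) = sqrt(sqrt(9 + a) - 15) = sqrt(-15 + sqrt(9 + a)))
(f(-69, -48) + 2672)*(K(-21) - 2034) = ((-48)**2 + 2672)*(sqrt(-15 + sqrt(9 - 21)) - 2034) = (2304 + 2672)*(sqrt(-15 + sqrt(-12)) - 2034) = 4976*(sqrt(-15 + 2*I*sqrt(3)) - 2034) = 4976*(-2034 + sqrt(-15 + 2*I*sqrt(3))) = -10121184 + 4976*sqrt(-15 + 2*I*sqrt(3))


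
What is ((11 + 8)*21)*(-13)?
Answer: -5187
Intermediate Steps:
((11 + 8)*21)*(-13) = (19*21)*(-13) = 399*(-13) = -5187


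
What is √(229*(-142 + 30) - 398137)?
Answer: I*√423785 ≈ 650.99*I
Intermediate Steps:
√(229*(-142 + 30) - 398137) = √(229*(-112) - 398137) = √(-25648 - 398137) = √(-423785) = I*√423785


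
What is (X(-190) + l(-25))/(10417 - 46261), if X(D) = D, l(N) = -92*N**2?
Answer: 9615/5974 ≈ 1.6095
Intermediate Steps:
(X(-190) + l(-25))/(10417 - 46261) = (-190 - 92*(-25)**2)/(10417 - 46261) = (-190 - 92*625)/(-35844) = (-190 - 57500)*(-1/35844) = -57690*(-1/35844) = 9615/5974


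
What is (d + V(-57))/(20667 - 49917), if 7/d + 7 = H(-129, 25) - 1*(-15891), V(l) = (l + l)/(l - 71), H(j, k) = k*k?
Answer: -941461/30904848000 ≈ -3.0463e-5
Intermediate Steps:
H(j, k) = k²
V(l) = 2*l/(-71 + l) (V(l) = (2*l)/(-71 + l) = 2*l/(-71 + l))
d = 7/16509 (d = 7/(-7 + (25² - 1*(-15891))) = 7/(-7 + (625 + 15891)) = 7/(-7 + 16516) = 7/16509 ≈ 0.00042401)
(d + V(-57))/(20667 - 49917) = (7/16509 + 2*(-57)/(-71 - 57))/(20667 - 49917) = (7/16509 + 2*(-57)/(-128))/(-29250) = (7/16509 + 2*(-57)*(-1/128))*(-1/29250) = (7/16509 + 57/64)*(-1/29250) = (941461/1056576)*(-1/29250) = -941461/30904848000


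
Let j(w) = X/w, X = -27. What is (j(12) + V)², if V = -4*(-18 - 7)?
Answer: 152881/16 ≈ 9555.1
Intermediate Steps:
j(w) = -27/w
V = 100 (V = -4*(-25) = 100)
(j(12) + V)² = (-27/12 + 100)² = (-27*1/12 + 100)² = (-9/4 + 100)² = (391/4)² = 152881/16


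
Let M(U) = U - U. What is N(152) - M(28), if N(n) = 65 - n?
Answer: -87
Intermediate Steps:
M(U) = 0
N(152) - M(28) = (65 - 1*152) - 1*0 = (65 - 152) + 0 = -87 + 0 = -87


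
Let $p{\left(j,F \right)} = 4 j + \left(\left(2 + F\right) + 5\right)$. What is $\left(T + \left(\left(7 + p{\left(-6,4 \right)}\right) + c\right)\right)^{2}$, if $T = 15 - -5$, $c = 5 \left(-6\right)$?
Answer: $256$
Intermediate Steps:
$c = -30$
$p{\left(j,F \right)} = 7 + F + 4 j$ ($p{\left(j,F \right)} = 4 j + \left(7 + F\right) = 7 + F + 4 j$)
$T = 20$ ($T = 15 + 5 = 20$)
$\left(T + \left(\left(7 + p{\left(-6,4 \right)}\right) + c\right)\right)^{2} = \left(20 + \left(\left(7 + \left(7 + 4 + 4 \left(-6\right)\right)\right) - 30\right)\right)^{2} = \left(20 + \left(\left(7 + \left(7 + 4 - 24\right)\right) - 30\right)\right)^{2} = \left(20 + \left(\left(7 - 13\right) - 30\right)\right)^{2} = \left(20 - 36\right)^{2} = \left(-16\right)^{2} = 256$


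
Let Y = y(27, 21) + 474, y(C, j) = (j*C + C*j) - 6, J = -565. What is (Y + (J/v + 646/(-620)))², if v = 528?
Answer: 17143930492737889/6697785600 ≈ 2.5596e+6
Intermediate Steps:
y(C, j) = -6 + 2*C*j (y(C, j) = (C*j + C*j) - 6 = 2*C*j - 6 = -6 + 2*C*j)
Y = 1602 (Y = (-6 + 2*27*21) + 474 = (-6 + 1134) + 474 = 1128 + 474 = 1602)
(Y + (J/v + 646/(-620)))² = (1602 + (-565/528 + 646/(-620)))² = (1602 + (-565*1/528 + 646*(-1/620)))² = (1602 + (-565/528 - 323/310))² = (1602 - 172847/81840)² = (130934833/81840)² = 17143930492737889/6697785600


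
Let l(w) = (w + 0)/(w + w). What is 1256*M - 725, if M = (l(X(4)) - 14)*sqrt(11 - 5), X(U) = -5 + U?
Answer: -725 - 16956*sqrt(6) ≈ -42259.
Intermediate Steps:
l(w) = 1/2 (l(w) = w/((2*w)) = w*(1/(2*w)) = 1/2)
M = -27*sqrt(6)/2 (M = (1/2 - 14)*sqrt(11 - 5) = -27*sqrt(6)/2 ≈ -33.068)
1256*M - 725 = 1256*(-27*sqrt(6)/2) - 725 = -16956*sqrt(6) - 725 = -725 - 16956*sqrt(6)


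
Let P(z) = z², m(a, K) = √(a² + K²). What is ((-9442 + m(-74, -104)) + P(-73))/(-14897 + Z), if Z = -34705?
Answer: 1371/16534 - √4073/24801 ≈ 0.080347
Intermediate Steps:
m(a, K) = √(K² + a²)
((-9442 + m(-74, -104)) + P(-73))/(-14897 + Z) = ((-9442 + √((-104)² + (-74)²)) + (-73)²)/(-14897 - 34705) = ((-9442 + √(10816 + 5476)) + 5329)/(-49602) = ((-9442 + √16292) + 5329)*(-1/49602) = ((-9442 + 2*√4073) + 5329)*(-1/49602) = (-4113 + 2*√4073)*(-1/49602) = 1371/16534 - √4073/24801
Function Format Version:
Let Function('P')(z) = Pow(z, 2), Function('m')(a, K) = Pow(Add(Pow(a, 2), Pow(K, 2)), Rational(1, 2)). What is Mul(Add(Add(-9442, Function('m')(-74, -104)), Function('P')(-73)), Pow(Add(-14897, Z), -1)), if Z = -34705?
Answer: Add(Rational(1371, 16534), Mul(Rational(-1, 24801), Pow(4073, Rational(1, 2)))) ≈ 0.080347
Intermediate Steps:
Function('m')(a, K) = Pow(Add(Pow(K, 2), Pow(a, 2)), Rational(1, 2))
Mul(Add(Add(-9442, Function('m')(-74, -104)), Function('P')(-73)), Pow(Add(-14897, Z), -1)) = Mul(Add(Add(-9442, Pow(Add(Pow(-104, 2), Pow(-74, 2)), Rational(1, 2))), Pow(-73, 2)), Pow(Add(-14897, -34705), -1)) = Mul(Add(Add(-9442, Pow(Add(10816, 5476), Rational(1, 2))), 5329), Pow(-49602, -1)) = Mul(Add(Add(-9442, Pow(16292, Rational(1, 2))), 5329), Rational(-1, 49602)) = Mul(Add(Add(-9442, Mul(2, Pow(4073, Rational(1, 2)))), 5329), Rational(-1, 49602)) = Mul(Add(-4113, Mul(2, Pow(4073, Rational(1, 2)))), Rational(-1, 49602)) = Add(Rational(1371, 16534), Mul(Rational(-1, 24801), Pow(4073, Rational(1, 2))))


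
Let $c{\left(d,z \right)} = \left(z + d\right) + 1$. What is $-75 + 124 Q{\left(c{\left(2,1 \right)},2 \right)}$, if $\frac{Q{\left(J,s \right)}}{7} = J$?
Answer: $3397$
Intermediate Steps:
$c{\left(d,z \right)} = 1 + d + z$ ($c{\left(d,z \right)} = \left(d + z\right) + 1 = 1 + d + z$)
$Q{\left(J,s \right)} = 7 J$
$-75 + 124 Q{\left(c{\left(2,1 \right)},2 \right)} = -75 + 124 \cdot 7 \left(1 + 2 + 1\right) = -75 + 124 \cdot 7 \cdot 4 = -75 + 124 \cdot 28 = -75 + 3472 = 3397$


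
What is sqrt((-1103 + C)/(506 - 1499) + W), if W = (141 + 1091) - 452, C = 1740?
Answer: sqrt(768485679)/993 ≈ 27.917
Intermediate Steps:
W = 780 (W = 1232 - 452 = 780)
sqrt((-1103 + C)/(506 - 1499) + W) = sqrt((-1103 + 1740)/(506 - 1499) + 780) = sqrt(637/(-993) + 780) = sqrt(637*(-1/993) + 780) = sqrt(-637/993 + 780) = sqrt(773903/993) = sqrt(768485679)/993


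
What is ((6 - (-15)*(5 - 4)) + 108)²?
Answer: 16641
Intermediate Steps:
((6 - (-15)*(5 - 4)) + 108)² = ((6 - (-15)) + 108)² = ((6 - 3*(-5)) + 108)² = ((6 + 15) + 108)² = (21 + 108)² = 129² = 16641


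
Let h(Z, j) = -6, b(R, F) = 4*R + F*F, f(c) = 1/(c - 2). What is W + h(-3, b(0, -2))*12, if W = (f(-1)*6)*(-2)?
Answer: -68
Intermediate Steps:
f(c) = 1/(-2 + c)
W = 4 (W = (6/(-2 - 1))*(-2) = (6/(-3))*(-2) = -⅓*6*(-2) = -2*(-2) = 4)
b(R, F) = F² + 4*R (b(R, F) = 4*R + F² = F² + 4*R)
W + h(-3, b(0, -2))*12 = 4 - 6*12 = 4 - 72 = -68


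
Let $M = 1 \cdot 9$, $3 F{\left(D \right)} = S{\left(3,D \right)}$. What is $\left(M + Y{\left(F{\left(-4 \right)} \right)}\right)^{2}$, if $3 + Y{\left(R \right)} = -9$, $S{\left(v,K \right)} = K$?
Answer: $9$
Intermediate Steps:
$F{\left(D \right)} = \frac{D}{3}$
$Y{\left(R \right)} = -12$ ($Y{\left(R \right)} = -3 - 9 = -12$)
$M = 9$
$\left(M + Y{\left(F{\left(-4 \right)} \right)}\right)^{2} = \left(9 - 12\right)^{2} = \left(-3\right)^{2} = 9$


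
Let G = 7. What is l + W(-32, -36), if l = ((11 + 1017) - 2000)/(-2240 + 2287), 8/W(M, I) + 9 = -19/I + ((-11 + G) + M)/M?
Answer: -541260/24863 ≈ -21.770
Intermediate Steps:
W(M, I) = 8/(-9 - 19/I + (-4 + M)/M) (W(M, I) = 8/(-9 + (-19/I + ((-11 + 7) + M)/M)) = 8/(-9 + (-19/I + (-4 + M)/M)) = 8/(-9 - 19/I + (-4 + M)/M))
l = -972/47 (l = (1028 - 2000)/47 = -972*1/47 = -972/47 ≈ -20.681)
l + W(-32, -36) = -972/47 - 8*(-36)*(-32)/(4*(-36) + 19*(-32) + 8*(-36)*(-32)) = -972/47 - 8*(-36)*(-32)/(-144 - 608 + 9216) = -972/47 - 8*(-36)*(-32)/8464 = -972/47 - 8*(-36)*(-32)*1/8464 = -972/47 - 576/529 = -541260/24863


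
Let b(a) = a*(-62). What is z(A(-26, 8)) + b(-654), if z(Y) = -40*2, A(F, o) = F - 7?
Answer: 40468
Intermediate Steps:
b(a) = -62*a
A(F, o) = -7 + F
z(Y) = -80
z(A(-26, 8)) + b(-654) = -80 - 62*(-654) = -80 + 40548 = 40468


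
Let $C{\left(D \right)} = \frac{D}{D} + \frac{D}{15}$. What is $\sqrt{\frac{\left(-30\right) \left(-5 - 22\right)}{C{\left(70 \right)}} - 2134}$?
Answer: $\frac{2 i \sqrt{143854}}{17} \approx 44.621 i$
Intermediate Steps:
$C{\left(D \right)} = 1 + \frac{D}{15}$ ($C{\left(D \right)} = 1 + D \frac{1}{15} = 1 + \frac{D}{15}$)
$\sqrt{\frac{\left(-30\right) \left(-5 - 22\right)}{C{\left(70 \right)}} - 2134} = \sqrt{\frac{\left(-30\right) \left(-5 - 22\right)}{1 + \frac{1}{15} \cdot 70} - 2134} = \sqrt{\frac{\left(-30\right) \left(-27\right)}{1 + \frac{14}{3}} - 2134} = \sqrt{\frac{810}{\frac{17}{3}} - 2134} = \sqrt{810 \cdot \frac{3}{17} - 2134} = \sqrt{\frac{2430}{17} - 2134} = \sqrt{- \frac{33848}{17}} = \frac{2 i \sqrt{143854}}{17}$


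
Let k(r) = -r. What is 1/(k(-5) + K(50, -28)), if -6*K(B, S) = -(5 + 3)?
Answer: 3/19 ≈ 0.15789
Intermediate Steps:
K(B, S) = 4/3 (K(B, S) = -(-1)*(5 + 3)/6 = -(-1)*8/6 = -⅙*(-8) = 4/3)
1/(k(-5) + K(50, -28)) = 1/(-1*(-5) + 4/3) = 1/(5 + 4/3) = 1/(19/3) = 3/19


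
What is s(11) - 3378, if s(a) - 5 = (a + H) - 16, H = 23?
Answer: -3355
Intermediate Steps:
s(a) = 12 + a (s(a) = 5 + ((a + 23) - 16) = 5 + ((23 + a) - 16) = 5 + (7 + a) = 12 + a)
s(11) - 3378 = (12 + 11) - 3378 = 23 - 3378 = -3355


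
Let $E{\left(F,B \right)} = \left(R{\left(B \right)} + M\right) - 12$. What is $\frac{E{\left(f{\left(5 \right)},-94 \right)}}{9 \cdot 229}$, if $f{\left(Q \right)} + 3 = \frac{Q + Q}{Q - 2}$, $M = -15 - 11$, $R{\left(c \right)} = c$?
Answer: $- \frac{44}{687} \approx -0.064047$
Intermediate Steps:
$M = -26$ ($M = -15 - 11 = -26$)
$f{\left(Q \right)} = -3 + \frac{2 Q}{-2 + Q}$ ($f{\left(Q \right)} = -3 + \frac{Q + Q}{Q - 2} = -3 + \frac{2 Q}{-2 + Q}$)
$E{\left(F,B \right)} = -38 + B$ ($E{\left(F,B \right)} = \left(B - 26\right) - 12 = \left(-26 + B\right) - 12 = -38 + B$)
$\frac{E{\left(f{\left(5 \right)},-94 \right)}}{9 \cdot 229} = \frac{-38 - 94}{9 \cdot 229} = - \frac{132}{2061} = \left(-132\right) \frac{1}{2061} = - \frac{44}{687}$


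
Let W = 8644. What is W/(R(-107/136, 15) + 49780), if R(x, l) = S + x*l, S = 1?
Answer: 1175584/6768611 ≈ 0.17368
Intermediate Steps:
R(x, l) = 1 + l*x (R(x, l) = 1 + x*l = 1 + l*x)
W/(R(-107/136, 15) + 49780) = 8644/((1 + 15*(-107/136)) + 49780) = 8644/((1 - 1605/136) + 49780) = 8644/(-1469/136 + 49780) = 8644/(6768611/136) = 8644*(136/6768611) = 1175584/6768611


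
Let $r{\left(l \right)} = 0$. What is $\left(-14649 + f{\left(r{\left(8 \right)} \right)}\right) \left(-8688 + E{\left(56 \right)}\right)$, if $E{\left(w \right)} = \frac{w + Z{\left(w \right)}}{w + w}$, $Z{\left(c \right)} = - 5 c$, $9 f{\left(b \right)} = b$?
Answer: $127299810$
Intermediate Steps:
$f{\left(b \right)} = \frac{b}{9}$
$E{\left(w \right)} = -2$ ($E{\left(w \right)} = \frac{w - 5 w}{w + w} = \frac{\left(-4\right) w}{2 w} = - 4 w \frac{1}{2 w} = -2$)
$\left(-14649 + f{\left(r{\left(8 \right)} \right)}\right) \left(-8688 + E{\left(56 \right)}\right) = \left(-14649 + \frac{1}{9} \cdot 0\right) \left(-8688 - 2\right) = \left(-14649 + 0\right) \left(-8690\right) = \left(-14649\right) \left(-8690\right) = 127299810$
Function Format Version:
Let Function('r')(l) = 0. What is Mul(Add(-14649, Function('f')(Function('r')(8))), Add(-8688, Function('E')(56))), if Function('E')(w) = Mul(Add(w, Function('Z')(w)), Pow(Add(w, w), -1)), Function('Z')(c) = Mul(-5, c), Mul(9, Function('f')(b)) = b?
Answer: 127299810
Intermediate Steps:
Function('f')(b) = Mul(Rational(1, 9), b)
Function('E')(w) = -2 (Function('E')(w) = Mul(Add(w, Mul(-5, w)), Pow(Add(w, w), -1)) = Mul(Mul(-4, w), Pow(Mul(2, w), -1)) = Mul(Mul(-4, w), Mul(Rational(1, 2), Pow(w, -1))) = -2)
Mul(Add(-14649, Function('f')(Function('r')(8))), Add(-8688, Function('E')(56))) = Mul(Add(-14649, Mul(Rational(1, 9), 0)), Add(-8688, -2)) = Mul(Add(-14649, 0), -8690) = Mul(-14649, -8690) = 127299810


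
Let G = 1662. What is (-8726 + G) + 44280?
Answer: 37216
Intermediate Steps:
(-8726 + G) + 44280 = (-8726 + 1662) + 44280 = -7064 + 44280 = 37216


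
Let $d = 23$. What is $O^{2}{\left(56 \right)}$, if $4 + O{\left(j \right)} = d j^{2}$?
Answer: $5201871376$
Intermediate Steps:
$O{\left(j \right)} = -4 + 23 j^{2}$
$O^{2}{\left(56 \right)} = \left(-4 + 23 \cdot 56^{2}\right)^{2} = \left(-4 + 23 \cdot 3136\right)^{2} = \left(-4 + 72128\right)^{2} = 72124^{2} = 5201871376$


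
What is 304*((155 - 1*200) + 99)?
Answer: 16416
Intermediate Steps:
304*((155 - 1*200) + 99) = 304*((155 - 200) + 99) = 304*(-45 + 99) = 304*54 = 16416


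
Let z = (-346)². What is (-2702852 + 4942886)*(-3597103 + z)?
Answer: -7789465111158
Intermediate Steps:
z = 119716
(-2702852 + 4942886)*(-3597103 + z) = (-2702852 + 4942886)*(-3597103 + 119716) = 2240034*(-3477387) = -7789465111158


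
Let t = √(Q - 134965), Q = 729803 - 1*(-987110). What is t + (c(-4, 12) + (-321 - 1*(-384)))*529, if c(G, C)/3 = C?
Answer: 52371 + 6*√43943 ≈ 53629.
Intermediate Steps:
Q = 1716913 (Q = 729803 + 987110 = 1716913)
c(G, C) = 3*C
t = 6*√43943 (t = √(1716913 - 134965) = √1581948 = 6*√43943 ≈ 1257.8)
t + (c(-4, 12) + (-321 - 1*(-384)))*529 = 6*√43943 + (3*12 + (-321 - 1*(-384)))*529 = 6*√43943 + (36 + (-321 + 384))*529 = 6*√43943 + (36 + 63)*529 = 6*√43943 + 99*529 = 6*√43943 + 52371 = 52371 + 6*√43943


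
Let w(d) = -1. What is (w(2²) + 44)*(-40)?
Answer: -1720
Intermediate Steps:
(w(2²) + 44)*(-40) = (-1 + 44)*(-40) = 43*(-40) = -1720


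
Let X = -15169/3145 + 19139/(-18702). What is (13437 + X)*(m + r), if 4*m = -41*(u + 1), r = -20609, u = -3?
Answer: -32529449583691349/117635580 ≈ -2.7653e+8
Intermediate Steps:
X = -343882793/58817790 (X = -15169*1/3145 + 19139*(-1/18702) = -15169/3145 - 19139/18702 = -343882793/58817790 ≈ -5.8466)
m = 41/2 (m = (-41*(-3 + 1))/4 = (-41*(-2))/4 = (1/4)*82 = 41/2 ≈ 20.500)
(13437 + X)*(m + r) = (13437 - 343882793/58817790)*(41/2 - 20609) = (789990761437/58817790)*(-41177/2) = -32529449583691349/117635580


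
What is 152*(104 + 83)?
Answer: 28424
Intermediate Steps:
152*(104 + 83) = 152*187 = 28424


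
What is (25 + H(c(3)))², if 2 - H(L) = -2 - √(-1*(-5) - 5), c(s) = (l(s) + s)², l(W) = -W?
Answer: 841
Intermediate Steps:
c(s) = 0 (c(s) = (-s + s)² = 0² = 0)
H(L) = 4 (H(L) = 2 - (-2 - √(-1*(-5) - 5)) = 2 - (-2 - √(5 - 5)) = 2 - (-2 - √0) = 2 - (-2 - 1*0) = 2 - (-2 + 0) = 2 - 1*(-2) = 2 + 2 = 4)
(25 + H(c(3)))² = (25 + 4)² = 29² = 841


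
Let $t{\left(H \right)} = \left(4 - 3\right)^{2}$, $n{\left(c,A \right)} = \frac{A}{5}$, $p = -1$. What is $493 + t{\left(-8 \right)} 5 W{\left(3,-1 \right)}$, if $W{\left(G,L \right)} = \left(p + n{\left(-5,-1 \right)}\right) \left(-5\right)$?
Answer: $523$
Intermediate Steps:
$n{\left(c,A \right)} = \frac{A}{5}$ ($n{\left(c,A \right)} = A \frac{1}{5} = \frac{A}{5}$)
$W{\left(G,L \right)} = 6$ ($W{\left(G,L \right)} = \left(-1 + \frac{1}{5} \left(-1\right)\right) \left(-5\right) = \left(-1 - \frac{1}{5}\right) \left(-5\right) = \left(- \frac{6}{5}\right) \left(-5\right) = 6$)
$t{\left(H \right)} = 1$ ($t{\left(H \right)} = 1^{2} = 1$)
$493 + t{\left(-8 \right)} 5 W{\left(3,-1 \right)} = 493 + 1 \cdot 5 \cdot 6 = 493 + 1 \cdot 30 = 493 + 30 = 523$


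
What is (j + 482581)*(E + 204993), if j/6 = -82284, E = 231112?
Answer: -4850795915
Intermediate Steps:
j = -493704 (j = 6*(-82284) = -493704)
(j + 482581)*(E + 204993) = (-493704 + 482581)*(231112 + 204993) = -11123*436105 = -4850795915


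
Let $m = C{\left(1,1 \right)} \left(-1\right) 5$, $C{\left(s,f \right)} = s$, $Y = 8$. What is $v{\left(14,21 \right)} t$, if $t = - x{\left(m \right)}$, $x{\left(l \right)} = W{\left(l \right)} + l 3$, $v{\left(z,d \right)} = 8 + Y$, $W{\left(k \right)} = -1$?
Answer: $256$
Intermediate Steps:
$v{\left(z,d \right)} = 16$ ($v{\left(z,d \right)} = 8 + 8 = 16$)
$m = -5$ ($m = 1 \left(-1\right) 5 = \left(-1\right) 5 = -5$)
$x{\left(l \right)} = -1 + 3 l$ ($x{\left(l \right)} = -1 + l 3 = -1 + 3 l$)
$t = 16$ ($t = - (-1 + 3 \left(-5\right)) = - (-1 - 15) = \left(-1\right) \left(-16\right) = 16$)
$v{\left(14,21 \right)} t = 16 \cdot 16 = 256$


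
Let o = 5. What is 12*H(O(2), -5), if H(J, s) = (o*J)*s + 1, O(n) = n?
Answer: -588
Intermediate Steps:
H(J, s) = 1 + 5*J*s (H(J, s) = (5*J)*s + 1 = 5*J*s + 1 = 1 + 5*J*s)
12*H(O(2), -5) = 12*(1 + 5*2*(-5)) = 12*(1 - 50) = 12*(-49) = -588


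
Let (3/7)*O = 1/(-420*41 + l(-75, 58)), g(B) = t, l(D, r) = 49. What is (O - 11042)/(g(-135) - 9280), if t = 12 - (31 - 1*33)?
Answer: 81258079/68188494 ≈ 1.1917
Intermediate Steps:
t = 14 (t = 12 - (31 - 33) = 12 - 1*(-2) = 12 + 2 = 14)
g(B) = 14
O = -1/7359 (O = 7/(3*(-420*41 + 49)) = 7/(3*(-17220 + 49)) = (7/3)/(-17171) = (7/3)*(-1/17171) = -1/7359 ≈ -0.00013589)
(O - 11042)/(g(-135) - 9280) = (-1/7359 - 11042)/(14 - 9280) = -81258079/7359/(-9266) = -81258079/7359*(-1/9266) = 81258079/68188494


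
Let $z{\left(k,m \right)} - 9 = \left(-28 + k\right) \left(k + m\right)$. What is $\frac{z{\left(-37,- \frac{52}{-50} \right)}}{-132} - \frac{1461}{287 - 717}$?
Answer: $- \frac{40805}{2838} \approx -14.378$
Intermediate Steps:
$z{\left(k,m \right)} = 9 + \left(-28 + k\right) \left(k + m\right)$
$\frac{z{\left(-37,- \frac{52}{-50} \right)}}{-132} - \frac{1461}{287 - 717} = \frac{9 + \left(-37\right)^{2} - -1036 - 28 \left(- \frac{52}{-50}\right) - 37 \left(- \frac{52}{-50}\right)}{-132} - \frac{1461}{287 - 717} = \left(9 + 1369 + 1036 - 28 \left(\left(-52\right) \left(- \frac{1}{50}\right)\right) - 37 \left(\left(-52\right) \left(- \frac{1}{50}\right)\right)\right) \left(- \frac{1}{132}\right) - \frac{1461}{287 - 717} = \left(9 + 1369 + 1036 - \frac{728}{25} - \frac{962}{25}\right) \left(- \frac{1}{132}\right) - \frac{1461}{-430} = \left(9 + 1369 + 1036 - \frac{728}{25} - \frac{962}{25}\right) \left(- \frac{1}{132}\right) - - \frac{1461}{430} = \frac{11732}{5} \left(- \frac{1}{132}\right) + \frac{1461}{430} = - \frac{2933}{165} + \frac{1461}{430} = - \frac{40805}{2838}$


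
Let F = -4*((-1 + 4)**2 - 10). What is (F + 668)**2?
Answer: 451584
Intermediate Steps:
F = 4 (F = -4*(3**2 - 10) = -4*(9 - 10) = -4*(-1) = 4)
(F + 668)**2 = (4 + 668)**2 = 672**2 = 451584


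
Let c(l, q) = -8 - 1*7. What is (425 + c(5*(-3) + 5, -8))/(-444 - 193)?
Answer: -410/637 ≈ -0.64364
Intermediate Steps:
c(l, q) = -15 (c(l, q) = -8 - 7 = -15)
(425 + c(5*(-3) + 5, -8))/(-444 - 193) = (425 - 15)/(-444 - 193) = 410/(-637) = 410*(-1/637) = -410/637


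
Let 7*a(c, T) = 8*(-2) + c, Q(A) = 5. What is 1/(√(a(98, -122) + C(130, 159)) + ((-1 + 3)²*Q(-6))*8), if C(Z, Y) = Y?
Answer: 224/35601 - √8365/178005 ≈ 0.0057781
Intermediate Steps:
a(c, T) = -16/7 + c/7 (a(c, T) = (8*(-2) + c)/7 = (-16 + c)/7 = -16/7 + c/7)
1/(√(a(98, -122) + C(130, 159)) + ((-1 + 3)²*Q(-6))*8) = 1/(√((-16/7 + (⅐)*98) + 159) + ((-1 + 3)²*5)*8) = 1/(√((-16/7 + 14) + 159) + (2²*5)*8) = 1/(√(82/7 + 159) + (4*5)*8) = 1/(√(1195/7) + 20*8) = 1/(√8365/7 + 160) = 1/(160 + √8365/7)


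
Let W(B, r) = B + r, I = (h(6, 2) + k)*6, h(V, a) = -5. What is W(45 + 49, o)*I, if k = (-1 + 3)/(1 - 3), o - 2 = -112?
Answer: 576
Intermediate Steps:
o = -110 (o = 2 - 112 = -110)
k = -1 (k = 2/(-2) = 2*(-1/2) = -1)
I = -36 (I = (-5 - 1)*6 = -6*6 = -36)
W(45 + 49, o)*I = ((45 + 49) - 110)*(-36) = (94 - 110)*(-36) = -16*(-36) = 576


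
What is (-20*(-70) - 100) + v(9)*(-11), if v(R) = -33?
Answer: 1663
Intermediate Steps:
(-20*(-70) - 100) + v(9)*(-11) = (-20*(-70) - 100) - 33*(-11) = (1400 - 100) + 363 = 1300 + 363 = 1663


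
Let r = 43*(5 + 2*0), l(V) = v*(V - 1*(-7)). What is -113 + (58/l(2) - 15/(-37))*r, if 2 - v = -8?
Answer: 37535/333 ≈ 112.72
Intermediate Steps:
v = 10 (v = 2 - 1*(-8) = 2 + 8 = 10)
l(V) = 70 + 10*V (l(V) = 10*(V - 1*(-7)) = 10*(V + 7) = 10*(7 + V) = 70 + 10*V)
r = 215 (r = 43*(5 + 0) = 43*5 = 215)
-113 + (58/l(2) - 15/(-37))*r = -113 + (58/(70 + 10*2) - 15/(-37))*215 = -113 + (58/(70 + 20) - 15*(-1/37))*215 = -113 + (58/90 + 15/37)*215 = -113 + (58*(1/90) + 15/37)*215 = -113 + (29/45 + 15/37)*215 = -113 + (1748/1665)*215 = -113 + 75164/333 = 37535/333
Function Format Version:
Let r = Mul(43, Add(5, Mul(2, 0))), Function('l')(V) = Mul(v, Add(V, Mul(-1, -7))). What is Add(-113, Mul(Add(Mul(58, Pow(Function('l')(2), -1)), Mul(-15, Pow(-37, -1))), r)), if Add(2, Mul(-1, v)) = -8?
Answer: Rational(37535, 333) ≈ 112.72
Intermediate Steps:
v = 10 (v = Add(2, Mul(-1, -8)) = Add(2, 8) = 10)
Function('l')(V) = Add(70, Mul(10, V)) (Function('l')(V) = Mul(10, Add(V, Mul(-1, -7))) = Mul(10, Add(V, 7)) = Mul(10, Add(7, V)) = Add(70, Mul(10, V)))
r = 215 (r = Mul(43, Add(5, 0)) = Mul(43, 5) = 215)
Add(-113, Mul(Add(Mul(58, Pow(Function('l')(2), -1)), Mul(-15, Pow(-37, -1))), r)) = Add(-113, Mul(Add(Mul(58, Pow(Add(70, Mul(10, 2)), -1)), Mul(-15, Pow(-37, -1))), 215)) = Add(-113, Mul(Add(Mul(58, Pow(Add(70, 20), -1)), Mul(-15, Rational(-1, 37))), 215)) = Add(-113, Mul(Add(Mul(58, Pow(90, -1)), Rational(15, 37)), 215)) = Add(-113, Mul(Add(Mul(58, Rational(1, 90)), Rational(15, 37)), 215)) = Add(-113, Mul(Add(Rational(29, 45), Rational(15, 37)), 215)) = Add(-113, Mul(Rational(1748, 1665), 215)) = Add(-113, Rational(75164, 333)) = Rational(37535, 333)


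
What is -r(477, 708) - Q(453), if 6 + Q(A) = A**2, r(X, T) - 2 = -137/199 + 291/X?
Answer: -6492888925/31641 ≈ -2.0521e+5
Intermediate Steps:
r(X, T) = 261/199 + 291/X (r(X, T) = 2 + (-137/199 + 291/X) = 261/199 + 291/X)
Q(A) = -6 + A**2
-r(477, 708) - Q(453) = -(261/199 + 291/477) - (-6 + 453**2) = -(261/199 + 291*(1/477)) - (-6 + 205209) = -(261/199 + 97/159) - 1*205203 = -1*60802/31641 - 205203 = -60802/31641 - 205203 = -6492888925/31641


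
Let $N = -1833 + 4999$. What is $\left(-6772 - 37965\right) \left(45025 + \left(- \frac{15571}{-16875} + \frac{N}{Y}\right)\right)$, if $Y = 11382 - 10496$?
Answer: $- \frac{15059531187812111}{7475625} \approx -2.0145 \cdot 10^{9}$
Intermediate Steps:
$N = 3166$
$Y = 886$ ($Y = 11382 - 10496 = 886$)
$\left(-6772 - 37965\right) \left(45025 + \left(- \frac{15571}{-16875} + \frac{N}{Y}\right)\right) = \left(-6772 - 37965\right) \left(45025 + \left(- \frac{15571}{-16875} + \frac{3166}{886}\right)\right) = - 44737 \left(45025 + \left(\left(-15571\right) \left(- \frac{1}{16875}\right) + 3166 \cdot \frac{1}{886}\right)\right) = - 44737 \left(45025 + \left(\frac{15571}{16875} + \frac{1583}{443}\right)\right) = - 44737 \left(45025 + \frac{33611078}{7475625}\right) = \left(-44737\right) \frac{336623626703}{7475625} = - \frac{15059531187812111}{7475625}$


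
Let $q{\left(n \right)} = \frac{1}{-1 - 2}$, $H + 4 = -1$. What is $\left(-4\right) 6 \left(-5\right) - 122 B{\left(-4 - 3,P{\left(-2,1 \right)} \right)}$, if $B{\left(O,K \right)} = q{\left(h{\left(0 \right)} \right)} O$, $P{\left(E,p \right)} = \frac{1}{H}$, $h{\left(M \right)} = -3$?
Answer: $- \frac{494}{3} \approx -164.67$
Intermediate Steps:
$H = -5$ ($H = -4 - 1 = -5$)
$q{\left(n \right)} = - \frac{1}{3}$ ($q{\left(n \right)} = \frac{1}{-3} = - \frac{1}{3}$)
$P{\left(E,p \right)} = - \frac{1}{5}$ ($P{\left(E,p \right)} = \frac{1}{-5} = - \frac{1}{5}$)
$B{\left(O,K \right)} = - \frac{O}{3}$
$\left(-4\right) 6 \left(-5\right) - 122 B{\left(-4 - 3,P{\left(-2,1 \right)} \right)} = \left(-4\right) 6 \left(-5\right) - 122 \left(- \frac{-4 - 3}{3}\right) = \left(-24\right) \left(-5\right) - 122 \left(\left(- \frac{1}{3}\right) \left(-7\right)\right) = 120 - \frac{854}{3} = - \frac{494}{3}$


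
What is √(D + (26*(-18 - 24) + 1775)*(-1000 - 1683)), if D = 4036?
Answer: I*√1828453 ≈ 1352.2*I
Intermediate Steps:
√(D + (26*(-18 - 24) + 1775)*(-1000 - 1683)) = √(4036 + (26*(-18 - 24) + 1775)*(-1000 - 1683)) = √(4036 + (26*(-42) + 1775)*(-2683)) = √(4036 + (-1092 + 1775)*(-2683)) = √(4036 + 683*(-2683)) = √(4036 - 1832489) = √(-1828453) = I*√1828453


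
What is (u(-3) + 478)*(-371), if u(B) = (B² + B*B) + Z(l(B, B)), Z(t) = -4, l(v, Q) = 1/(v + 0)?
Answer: -182532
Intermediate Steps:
l(v, Q) = 1/v
u(B) = -4 + 2*B² (u(B) = (B² + B*B) - 4 = (B² + B²) - 4 = 2*B² - 4 = -4 + 2*B²)
(u(-3) + 478)*(-371) = ((-4 + 2*(-3)²) + 478)*(-371) = ((-4 + 2*9) + 478)*(-371) = ((-4 + 18) + 478)*(-371) = (14 + 478)*(-371) = 492*(-371) = -182532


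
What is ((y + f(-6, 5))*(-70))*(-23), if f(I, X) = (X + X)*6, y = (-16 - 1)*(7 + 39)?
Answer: -1162420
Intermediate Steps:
y = -782 (y = -17*46 = -782)
f(I, X) = 12*X (f(I, X) = (2*X)*6 = 12*X)
((y + f(-6, 5))*(-70))*(-23) = ((-782 + 12*5)*(-70))*(-23) = ((-782 + 60)*(-70))*(-23) = -722*(-70)*(-23) = 50540*(-23) = -1162420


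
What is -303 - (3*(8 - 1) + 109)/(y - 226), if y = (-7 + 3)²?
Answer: -6350/21 ≈ -302.38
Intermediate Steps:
y = 16 (y = (-4)² = 16)
-303 - (3*(8 - 1) + 109)/(y - 226) = -303 - (3*(8 - 1) + 109)/(16 - 226) = -303 - (3*7 + 109)/(-210) = -303 - (21 + 109)*(-1)/210 = -303 - 130*(-1)/210 = -303 - 1*(-13/21) = -303 + 13/21 = -6350/21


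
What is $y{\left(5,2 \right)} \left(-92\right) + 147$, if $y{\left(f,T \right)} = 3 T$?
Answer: $-405$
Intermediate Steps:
$y{\left(5,2 \right)} \left(-92\right) + 147 = 3 \cdot 2 \left(-92\right) + 147 = 6 \left(-92\right) + 147 = -552 + 147 = -405$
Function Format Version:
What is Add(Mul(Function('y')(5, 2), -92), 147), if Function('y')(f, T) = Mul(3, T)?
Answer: -405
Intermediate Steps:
Add(Mul(Function('y')(5, 2), -92), 147) = Add(Mul(Mul(3, 2), -92), 147) = Add(Mul(6, -92), 147) = Add(-552, 147) = -405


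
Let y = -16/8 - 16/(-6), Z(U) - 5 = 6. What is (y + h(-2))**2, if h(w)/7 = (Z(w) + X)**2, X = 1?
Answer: 9156676/9 ≈ 1.0174e+6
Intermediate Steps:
Z(U) = 11 (Z(U) = 5 + 6 = 11)
h(w) = 1008 (h(w) = 7*(11 + 1)**2 = 7*12**2 = 7*144 = 1008)
y = 2/3 (y = -16*1/8 - 16*(-1/6) = -2 + 8/3 = 2/3 ≈ 0.66667)
(y + h(-2))**2 = (2/3 + 1008)**2 = (3026/3)**2 = 9156676/9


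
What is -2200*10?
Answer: -22000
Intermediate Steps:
-2200*10 = -275*80 = -22000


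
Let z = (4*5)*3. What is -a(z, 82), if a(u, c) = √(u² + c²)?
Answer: -2*√2581 ≈ -101.61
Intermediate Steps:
z = 60 (z = 20*3 = 60)
a(u, c) = √(c² + u²)
-a(z, 82) = -√(82² + 60²) = -√(6724 + 3600) = -√10324 = -2*√2581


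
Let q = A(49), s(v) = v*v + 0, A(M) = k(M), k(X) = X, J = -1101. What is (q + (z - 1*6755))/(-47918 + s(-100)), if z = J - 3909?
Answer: 5858/18959 ≈ 0.30898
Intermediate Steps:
A(M) = M
s(v) = v**2 (s(v) = v**2 + 0 = v**2)
z = -5010 (z = -1101 - 3909 = -5010)
q = 49
(q + (z - 1*6755))/(-47918 + s(-100)) = (49 + (-5010 - 1*6755))/(-47918 + (-100)**2) = (49 + (-5010 - 6755))/(-47918 + 10000) = (49 - 11765)/(-37918) = -11716*(-1/37918) = 5858/18959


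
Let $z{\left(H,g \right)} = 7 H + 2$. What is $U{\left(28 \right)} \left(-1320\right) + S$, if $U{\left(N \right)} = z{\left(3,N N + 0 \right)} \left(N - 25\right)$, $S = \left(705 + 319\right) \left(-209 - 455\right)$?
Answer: $-771016$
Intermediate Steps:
$S = -679936$ ($S = 1024 \left(-664\right) = -679936$)
$z{\left(H,g \right)} = 2 + 7 H$
$U{\left(N \right)} = -575 + 23 N$ ($U{\left(N \right)} = \left(2 + 7 \cdot 3\right) \left(N - 25\right) = \left(2 + 21\right) \left(-25 + N\right) = 23 \left(-25 + N\right) = -575 + 23 N$)
$U{\left(28 \right)} \left(-1320\right) + S = \left(-575 + 23 \cdot 28\right) \left(-1320\right) - 679936 = \left(-575 + 644\right) \left(-1320\right) - 679936 = 69 \left(-1320\right) - 679936 = -91080 - 679936 = -771016$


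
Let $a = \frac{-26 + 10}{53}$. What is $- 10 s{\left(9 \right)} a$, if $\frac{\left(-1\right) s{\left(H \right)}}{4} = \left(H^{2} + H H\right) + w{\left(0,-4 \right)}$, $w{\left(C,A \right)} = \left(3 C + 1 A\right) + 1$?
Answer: $-1920$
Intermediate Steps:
$w{\left(C,A \right)} = 1 + A + 3 C$ ($w{\left(C,A \right)} = \left(3 C + A\right) + 1 = \left(A + 3 C\right) + 1 = 1 + A + 3 C$)
$s{\left(H \right)} = 12 - 8 H^{2}$ ($s{\left(H \right)} = - 4 \left(\left(H^{2} + H H\right) + \left(1 - 4 + 3 \cdot 0\right)\right) = - 4 \left(\left(H^{2} + H^{2}\right) + \left(1 - 4 + 0\right)\right) = - 4 \left(2 H^{2} - 3\right) = - 4 \left(-3 + 2 H^{2}\right) = 12 - 8 H^{2}$)
$a = - \frac{16}{53}$ ($a = \left(-16\right) \frac{1}{53} = - \frac{16}{53} \approx -0.30189$)
$- 10 s{\left(9 \right)} a = - 10 \left(12 - 8 \cdot 9^{2}\right) \left(- \frac{16}{53}\right) = - 10 \left(12 - 648\right) \left(- \frac{16}{53}\right) = \left(-10\right) \left(-636\right) \left(- \frac{16}{53}\right) = 6360 \left(- \frac{16}{53}\right) = -1920$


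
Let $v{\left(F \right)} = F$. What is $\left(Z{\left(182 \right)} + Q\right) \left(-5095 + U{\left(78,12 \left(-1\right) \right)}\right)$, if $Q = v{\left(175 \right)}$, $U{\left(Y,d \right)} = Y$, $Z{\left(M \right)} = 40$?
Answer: $-1078655$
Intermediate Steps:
$Q = 175$
$\left(Z{\left(182 \right)} + Q\right) \left(-5095 + U{\left(78,12 \left(-1\right) \right)}\right) = \left(40 + 175\right) \left(-5095 + 78\right) = 215 \left(-5017\right) = -1078655$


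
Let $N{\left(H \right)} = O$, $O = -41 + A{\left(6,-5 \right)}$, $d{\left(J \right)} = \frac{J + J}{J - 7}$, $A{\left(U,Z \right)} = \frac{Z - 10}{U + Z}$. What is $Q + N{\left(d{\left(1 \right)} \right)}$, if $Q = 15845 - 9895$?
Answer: $5894$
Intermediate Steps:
$A{\left(U,Z \right)} = \frac{-10 + Z}{U + Z}$
$d{\left(J \right)} = \frac{2 J}{-7 + J}$
$Q = 5950$
$O = -56$ ($O = -41 + \frac{-10 - 5}{6 - 5} = -41 + 1^{-1} \left(-15\right) = -41 + 1 \left(-15\right) = -41 - 15 = -56$)
$N{\left(H \right)} = -56$
$Q + N{\left(d{\left(1 \right)} \right)} = 5950 - 56 = 5894$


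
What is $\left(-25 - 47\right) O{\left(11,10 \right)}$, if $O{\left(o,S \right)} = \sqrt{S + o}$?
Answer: $- 72 \sqrt{21} \approx -329.95$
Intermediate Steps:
$\left(-25 - 47\right) O{\left(11,10 \right)} = \left(-25 - 47\right) \sqrt{10 + 11} = - 72 \sqrt{21}$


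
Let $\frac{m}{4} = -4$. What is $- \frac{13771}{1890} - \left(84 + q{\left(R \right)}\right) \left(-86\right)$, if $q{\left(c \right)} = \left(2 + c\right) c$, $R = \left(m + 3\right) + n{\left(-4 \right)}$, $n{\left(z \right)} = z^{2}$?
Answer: $\frac{16077689}{1890} \approx 8506.7$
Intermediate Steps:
$m = -16$ ($m = 4 \left(-4\right) = -16$)
$R = 3$ ($R = \left(-16 + 3\right) + \left(-4\right)^{2} = -13 + 16 = 3$)
$q{\left(c \right)} = c \left(2 + c\right)$
$- \frac{13771}{1890} - \left(84 + q{\left(R \right)}\right) \left(-86\right) = - \frac{13771}{1890} - \left(84 + 3 \left(2 + 3\right)\right) \left(-86\right) = \left(-13771\right) \frac{1}{1890} - \left(84 + 3 \cdot 5\right) \left(-86\right) = - \frac{13771}{1890} - \left(84 + 15\right) \left(-86\right) = - \frac{13771}{1890} - 99 \left(-86\right) = - \frac{13771}{1890} - -8514 = - \frac{13771}{1890} + 8514 = \frac{16077689}{1890}$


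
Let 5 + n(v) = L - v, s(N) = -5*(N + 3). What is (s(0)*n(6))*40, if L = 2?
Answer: 5400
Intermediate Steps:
s(N) = -15 - 5*N (s(N) = -5*(3 + N) = -15 - 5*N)
n(v) = -3 - v (n(v) = -5 + (2 - v) = -3 - v)
(s(0)*n(6))*40 = ((-15 - 5*0)*(-3 - 1*6))*40 = ((-15 + 0)*(-3 - 6))*40 = -15*(-9)*40 = 135*40 = 5400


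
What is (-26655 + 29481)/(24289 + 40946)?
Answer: 942/21745 ≈ 0.043320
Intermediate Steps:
(-26655 + 29481)/(24289 + 40946) = 2826/65235 = 2826*(1/65235) = 942/21745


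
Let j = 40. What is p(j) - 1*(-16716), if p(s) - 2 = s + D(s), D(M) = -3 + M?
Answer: 16795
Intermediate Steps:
p(s) = -1 + 2*s (p(s) = 2 + (s + (-3 + s)) = 2 + (-3 + 2*s) = -1 + 2*s)
p(j) - 1*(-16716) = (-1 + 2*40) - 1*(-16716) = (-1 + 80) + 16716 = 79 + 16716 = 16795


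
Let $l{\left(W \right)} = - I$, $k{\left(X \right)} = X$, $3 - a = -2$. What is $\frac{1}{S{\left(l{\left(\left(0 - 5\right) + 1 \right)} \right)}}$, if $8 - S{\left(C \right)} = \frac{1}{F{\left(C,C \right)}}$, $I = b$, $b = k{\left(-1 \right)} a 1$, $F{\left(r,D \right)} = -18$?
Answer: $\frac{18}{145} \approx 0.12414$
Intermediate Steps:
$a = 5$ ($a = 3 - -2 = 3 + 2 = 5$)
$b = -5$ ($b = \left(-1\right) 5 \cdot 1 = \left(-5\right) 1 = -5$)
$I = -5$
$l{\left(W \right)} = 5$ ($l{\left(W \right)} = \left(-1\right) \left(-5\right) = 5$)
$S{\left(C \right)} = \frac{145}{18}$ ($S{\left(C \right)} = 8 - \frac{1}{-18} = 8 - - \frac{1}{18} = 8 + \frac{1}{18} = \frac{145}{18}$)
$\frac{1}{S{\left(l{\left(\left(0 - 5\right) + 1 \right)} \right)}} = \frac{1}{\frac{145}{18}} = \frac{18}{145}$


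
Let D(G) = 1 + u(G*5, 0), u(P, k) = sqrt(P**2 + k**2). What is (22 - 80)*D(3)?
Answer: -928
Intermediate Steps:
D(G) = 1 + 5*sqrt(G**2) (D(G) = 1 + sqrt((G*5)**2 + 0**2) = 1 + sqrt((5*G)**2 + 0) = 1 + sqrt(25*G**2 + 0) = 1 + sqrt(25*G**2) = 1 + 5*sqrt(G**2))
(22 - 80)*D(3) = (22 - 80)*(1 + 5*sqrt(3**2)) = -58*(1 + 5*sqrt(9)) = -58*(1 + 5*3) = -58*(1 + 15) = -58*16 = -928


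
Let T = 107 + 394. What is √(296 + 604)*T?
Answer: 15030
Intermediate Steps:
T = 501
√(296 + 604)*T = √(296 + 604)*501 = √900*501 = 30*501 = 15030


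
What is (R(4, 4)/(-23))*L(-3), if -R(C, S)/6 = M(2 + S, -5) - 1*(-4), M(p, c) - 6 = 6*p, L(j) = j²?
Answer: 108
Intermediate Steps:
M(p, c) = 6 + 6*p
R(C, S) = -132 - 36*S (R(C, S) = -6*((6 + 6*(2 + S)) - 1*(-4)) = -6*((6 + (12 + 6*S)) + 4) = -6*((18 + 6*S) + 4) = -6*(22 + 6*S) = -132 - 36*S)
(R(4, 4)/(-23))*L(-3) = ((-132 - 36*4)/(-23))*(-3)² = ((-132 - 144)*(-1/23))*9 = -276*(-1/23)*9 = 12*9 = 108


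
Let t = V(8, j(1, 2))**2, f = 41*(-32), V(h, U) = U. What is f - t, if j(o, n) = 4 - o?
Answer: -1321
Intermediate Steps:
f = -1312
t = 9 (t = (4 - 1*1)**2 = (4 - 1)**2 = 3**2 = 9)
f - t = -1312 - 1*9 = -1312 - 9 = -1321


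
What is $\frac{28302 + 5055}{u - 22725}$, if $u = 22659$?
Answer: $- \frac{11119}{22} \approx -505.41$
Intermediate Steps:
$\frac{28302 + 5055}{u - 22725} = \frac{28302 + 5055}{22659 - 22725} = \frac{33357}{-66} = 33357 \left(- \frac{1}{66}\right) = - \frac{11119}{22}$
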